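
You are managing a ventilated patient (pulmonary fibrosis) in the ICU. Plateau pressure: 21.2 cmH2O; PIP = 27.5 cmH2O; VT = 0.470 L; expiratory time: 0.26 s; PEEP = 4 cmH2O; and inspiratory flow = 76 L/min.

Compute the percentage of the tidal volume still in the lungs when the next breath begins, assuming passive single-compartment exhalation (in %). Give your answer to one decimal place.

Flow: 76 L/min ÷ 60 = 1.2667 L/s.
R = (PIP − Pplat)/V̇ = (27.5 − 21.2) / 1.2667 = 6.3/1.2667 = 4.974 cmH2O·s/L.
C = Vt/(Pplat − PEEP) = 470.0 / (21.2 − 4) = 470.0/17.2 = 27.326 mL/cmH2O.
τ = R × C = 4.974 × 0.02733 L/cmH2O = 0.1359 s.
Fraction remaining at end-expiration = e^(−Te/τ) = e^(−0.26/0.1359) = 0.1476 → 14.76%.

14.8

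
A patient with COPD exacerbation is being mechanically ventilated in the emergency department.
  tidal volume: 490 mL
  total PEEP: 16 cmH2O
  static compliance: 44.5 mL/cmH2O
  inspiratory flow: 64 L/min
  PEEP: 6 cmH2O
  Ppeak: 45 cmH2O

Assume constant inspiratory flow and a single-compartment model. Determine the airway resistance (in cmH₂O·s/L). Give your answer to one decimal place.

Flow: 64 L/min ÷ 60 = 1.0667 L/s.
Total PEEP = 16 cmH2O (set 6 + intrinsic 10); this is the baseline alveolar pressure.
Equation of motion (constant flow): PIP = Vt/C + R·V̇ + PEEP.
R·V̇ = PIP − Vt/C − PEEP = 45 − 490/44.5 − 16 = 45 − 11.011 − 16 = 17.989 cmH2O.
R = 17.989 / 1.0667 = 16.864 cmH2O·s/L.

16.9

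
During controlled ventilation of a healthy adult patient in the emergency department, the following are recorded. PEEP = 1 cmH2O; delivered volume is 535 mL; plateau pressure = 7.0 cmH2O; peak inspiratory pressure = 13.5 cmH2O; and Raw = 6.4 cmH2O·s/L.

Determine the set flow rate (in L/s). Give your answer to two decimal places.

1.02

flow = (PIP − Pplat) / Raw = 6.5 / 6.4 = 1.016 L/s.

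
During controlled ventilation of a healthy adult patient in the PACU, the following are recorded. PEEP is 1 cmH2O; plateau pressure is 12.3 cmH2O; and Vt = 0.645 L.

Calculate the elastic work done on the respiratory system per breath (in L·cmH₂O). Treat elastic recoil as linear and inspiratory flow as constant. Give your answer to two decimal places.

Elastic work ≈ ½ × (Pplat − PEEP) × Vt = 0.5 × (12.3 − 1) × 0.645 L = 0.5 × 11.3 × 0.645 = 3.644 L·cmH2O.

3.64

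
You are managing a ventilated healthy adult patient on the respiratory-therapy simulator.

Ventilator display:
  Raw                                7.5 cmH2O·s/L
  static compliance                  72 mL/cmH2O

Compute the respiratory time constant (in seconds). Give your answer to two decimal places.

0.54

τ = R × C = 7.5 × 72 mL/cmH2O = 7.5 × 0.072 L/cmH2O = 0.54 s.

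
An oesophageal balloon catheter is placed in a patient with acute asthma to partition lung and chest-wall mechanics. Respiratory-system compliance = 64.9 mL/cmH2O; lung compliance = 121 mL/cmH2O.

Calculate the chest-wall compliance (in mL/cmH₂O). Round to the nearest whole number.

140

1/Ccw = 1/Crs − 1/CL.
1/Ccw = 1/64.9 − 1/121 = 0.007144.
Ccw = 139.98 mL/cmH2O.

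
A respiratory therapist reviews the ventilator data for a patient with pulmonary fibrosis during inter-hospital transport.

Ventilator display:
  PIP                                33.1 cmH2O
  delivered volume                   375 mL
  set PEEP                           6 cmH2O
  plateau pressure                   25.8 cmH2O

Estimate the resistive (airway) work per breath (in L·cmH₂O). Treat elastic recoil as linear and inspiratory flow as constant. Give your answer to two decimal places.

2.74

With constant inspiratory flow the resistive pressure is constant at PIP − Pplat = 33.1 − 25.8 = 7.3 cmH2O, so resistive work = 7.3 × 0.375 = 2.738 L·cmH2O.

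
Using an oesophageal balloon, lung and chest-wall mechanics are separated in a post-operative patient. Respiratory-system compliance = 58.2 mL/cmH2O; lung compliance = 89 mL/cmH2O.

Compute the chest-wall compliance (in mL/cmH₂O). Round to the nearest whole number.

168

1/Ccw = 1/Crs − 1/CL.
1/Ccw = 1/58.2 − 1/89 = 0.005946.
Ccw = 168.18 mL/cmH2O.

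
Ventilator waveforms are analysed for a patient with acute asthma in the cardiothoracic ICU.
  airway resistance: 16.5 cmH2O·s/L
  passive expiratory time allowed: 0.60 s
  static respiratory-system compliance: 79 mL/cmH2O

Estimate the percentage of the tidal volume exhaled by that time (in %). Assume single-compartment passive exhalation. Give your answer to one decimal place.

τ = R × C = 16.5 × 79 mL/cmH2O = 16.5 × 0.079 L/cmH2O = 1.304 s.
Passive exhalation: V(t)/V₀ = e^(−t/τ) = e^(−0.60/1.304) = 0.6312.
Fraction exhaled = 1 − 0.6312 = 0.3688 → 36.88%.

36.9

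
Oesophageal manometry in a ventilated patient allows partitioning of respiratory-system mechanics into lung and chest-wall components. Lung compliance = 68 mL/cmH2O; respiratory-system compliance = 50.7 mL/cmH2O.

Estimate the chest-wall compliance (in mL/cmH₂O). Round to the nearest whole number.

1/Ccw = 1/Crs − 1/CL.
1/Ccw = 1/50.7 − 1/68 = 0.005018.
Ccw = 199.28 mL/cmH2O.

199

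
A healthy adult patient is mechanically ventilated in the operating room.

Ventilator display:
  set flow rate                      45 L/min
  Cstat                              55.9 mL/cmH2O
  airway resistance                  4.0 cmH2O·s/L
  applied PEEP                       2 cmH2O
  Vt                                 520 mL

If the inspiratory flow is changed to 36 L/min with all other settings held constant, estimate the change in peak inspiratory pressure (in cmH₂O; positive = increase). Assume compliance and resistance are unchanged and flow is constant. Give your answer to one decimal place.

-0.6

Flow: 45 L/min ÷ 60 = 0.75 L/s.
New flow: 36 L/min ÷ 60 = 0.6 L/s.
PIP = Vt/C + R·V̇ + PEEP (constant-flow equation of motion).
Only the resistive term changes: ΔPIP = R × ΔV̇ = 4.0 × (0.6 − 0.75) = 4.0 × -0.15 = -0.6 cmH2O.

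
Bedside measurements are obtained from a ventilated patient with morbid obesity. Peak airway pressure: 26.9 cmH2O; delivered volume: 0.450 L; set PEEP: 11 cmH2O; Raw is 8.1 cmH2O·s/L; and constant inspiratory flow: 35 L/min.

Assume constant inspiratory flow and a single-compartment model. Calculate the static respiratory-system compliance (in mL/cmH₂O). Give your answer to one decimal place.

40.3

Flow: 35 L/min ÷ 60 = 0.5833 L/s.
Equation of motion (constant flow): PIP = Vt/C + R·V̇ + PEEP.
Vt/C = PIP − R·V̇ − PEEP = 26.9 − 8.1×0.5833 − 11 = 26.9 − 4.725 − 11 = 11.175 cmH2O.
C = Vt / 11.175 = 450 / 11.175 = 40.268 mL/cmH2O.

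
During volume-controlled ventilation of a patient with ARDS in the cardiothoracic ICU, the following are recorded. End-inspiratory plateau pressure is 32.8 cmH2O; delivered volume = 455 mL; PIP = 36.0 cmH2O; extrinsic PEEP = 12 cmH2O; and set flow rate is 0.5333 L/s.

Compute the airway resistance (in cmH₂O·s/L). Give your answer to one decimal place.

Raw = (PIP − Pplat) / flow = (36.0 − 32.8) / 0.5333 = 3.2 / 0.5333 = 6.0 cmH2O·s/L.

6.0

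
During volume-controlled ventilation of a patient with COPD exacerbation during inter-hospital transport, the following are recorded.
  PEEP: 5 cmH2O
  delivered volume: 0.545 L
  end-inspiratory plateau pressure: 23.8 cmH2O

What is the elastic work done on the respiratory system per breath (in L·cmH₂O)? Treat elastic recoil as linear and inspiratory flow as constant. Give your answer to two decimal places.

5.12

Elastic work ≈ ½ × (Pplat − PEEP) × Vt = 0.5 × (23.8 − 5) × 0.545 L = 0.5 × 18.8 × 0.545 = 5.123 L·cmH2O.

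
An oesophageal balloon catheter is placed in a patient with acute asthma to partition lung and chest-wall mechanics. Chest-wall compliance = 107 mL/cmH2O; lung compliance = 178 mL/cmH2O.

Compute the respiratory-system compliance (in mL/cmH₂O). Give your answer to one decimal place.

Lung and chest wall are elastances in series: 1/Crs = 1/CL + 1/Ccw.
1/Crs = 1/178 + 1/107 = 0.01496.
Crs = 66.845 mL/cmH2O.

66.8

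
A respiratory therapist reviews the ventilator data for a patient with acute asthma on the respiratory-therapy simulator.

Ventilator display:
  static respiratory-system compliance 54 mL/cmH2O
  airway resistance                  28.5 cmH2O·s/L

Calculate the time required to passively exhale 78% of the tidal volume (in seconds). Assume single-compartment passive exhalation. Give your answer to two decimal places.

2.33

τ = R × C = 28.5 × 54 mL/cmH2O = 28.5 × 0.054 L/cmH2O = 1.539 s.
Exhaled fraction f = 1 − e^(−t/τ) → t = −τ·ln(1 − f) = −1.539·ln(0.22) = 2.33 s.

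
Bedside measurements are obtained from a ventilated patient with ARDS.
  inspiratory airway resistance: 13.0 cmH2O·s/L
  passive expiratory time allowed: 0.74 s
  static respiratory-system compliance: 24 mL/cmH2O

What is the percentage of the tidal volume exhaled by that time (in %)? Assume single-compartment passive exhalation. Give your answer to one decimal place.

90.7

τ = R × C = 13.0 × 24 mL/cmH2O = 13.0 × 0.024 L/cmH2O = 0.312 s.
Passive exhalation: V(t)/V₀ = e^(−t/τ) = e^(−0.74/0.312) = 0.09331.
Fraction exhaled = 1 − 0.09331 = 0.9067 → 90.67%.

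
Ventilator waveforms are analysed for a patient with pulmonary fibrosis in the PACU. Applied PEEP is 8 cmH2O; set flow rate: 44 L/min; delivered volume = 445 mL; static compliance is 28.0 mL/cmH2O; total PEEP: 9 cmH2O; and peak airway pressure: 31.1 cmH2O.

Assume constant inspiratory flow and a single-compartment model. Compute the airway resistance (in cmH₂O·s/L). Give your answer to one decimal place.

Flow: 44 L/min ÷ 60 = 0.7333 L/s.
Total PEEP = 9 cmH2O (set 8 + intrinsic 1); this is the baseline alveolar pressure.
Equation of motion (constant flow): PIP = Vt/C + R·V̇ + PEEP.
R·V̇ = PIP − Vt/C − PEEP = 31.1 − 445/28.0 − 9 = 31.1 − 15.893 − 9 = 6.207 cmH2O.
R = 6.207 / 0.7333 = 8.464 cmH2O·s/L.

8.5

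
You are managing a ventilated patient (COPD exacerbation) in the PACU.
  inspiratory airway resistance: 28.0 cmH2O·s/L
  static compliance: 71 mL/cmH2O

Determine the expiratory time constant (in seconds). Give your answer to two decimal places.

1.99

τ = R × C = 28.0 × 71 mL/cmH2O = 28.0 × 0.071 L/cmH2O = 1.988 s.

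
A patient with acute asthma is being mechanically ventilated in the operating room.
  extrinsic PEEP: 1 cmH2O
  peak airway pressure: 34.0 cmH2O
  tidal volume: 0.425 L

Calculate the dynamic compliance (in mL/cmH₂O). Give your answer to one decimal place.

Dynamic compliance = Vt / (PIP − PEEP) = 425 / (34.0 − 1) = 425 / 33.0 = 12.879 mL/cmH2O.

12.9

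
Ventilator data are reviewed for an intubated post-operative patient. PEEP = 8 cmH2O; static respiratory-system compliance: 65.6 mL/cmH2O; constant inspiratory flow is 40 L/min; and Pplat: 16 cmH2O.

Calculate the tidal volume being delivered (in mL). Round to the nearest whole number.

525

Vt = Cstat × (Pplat − PEEP) = 65.6 × (16 − 8) = 65.6 × 8.0 = 524.8 mL.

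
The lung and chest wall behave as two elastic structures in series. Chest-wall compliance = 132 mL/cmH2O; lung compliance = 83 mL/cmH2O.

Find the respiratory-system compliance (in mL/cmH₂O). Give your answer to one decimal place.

Lung and chest wall are elastances in series: 1/Crs = 1/CL + 1/Ccw.
1/Crs = 1/83 + 1/132 = 0.01962.
Crs = 50.968 mL/cmH2O.

51.0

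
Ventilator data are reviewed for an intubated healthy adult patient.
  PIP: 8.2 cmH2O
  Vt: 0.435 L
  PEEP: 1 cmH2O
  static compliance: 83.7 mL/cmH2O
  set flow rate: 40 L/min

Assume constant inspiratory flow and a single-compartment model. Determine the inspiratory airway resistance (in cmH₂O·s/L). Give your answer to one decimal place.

3.0

Flow: 40 L/min ÷ 60 = 0.6667 L/s.
Equation of motion (constant flow): PIP = Vt/C + R·V̇ + PEEP.
R·V̇ = PIP − Vt/C − PEEP = 8.2 − 435/83.7 − 1 = 8.2 − 5.197 − 1 = 2.003 cmH2O.
R = 2.003 / 0.6667 = 3.004 cmH2O·s/L.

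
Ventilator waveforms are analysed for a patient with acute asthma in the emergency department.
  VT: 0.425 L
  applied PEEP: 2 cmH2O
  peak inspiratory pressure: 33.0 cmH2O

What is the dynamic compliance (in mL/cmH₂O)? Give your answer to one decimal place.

13.7

Dynamic compliance = Vt / (PIP − PEEP) = 425 / (33.0 − 2) = 425 / 31.0 = 13.71 mL/cmH2O.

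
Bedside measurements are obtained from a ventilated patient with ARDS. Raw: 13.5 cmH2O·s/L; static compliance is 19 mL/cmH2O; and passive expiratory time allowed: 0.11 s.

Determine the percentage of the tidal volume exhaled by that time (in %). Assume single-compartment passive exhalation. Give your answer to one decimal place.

τ = R × C = 13.5 × 19 mL/cmH2O = 13.5 × 0.019 L/cmH2O = 0.2565 s.
Passive exhalation: V(t)/V₀ = e^(−t/τ) = e^(−0.11/0.2565) = 0.6513.
Fraction exhaled = 1 − 0.6513 = 0.3487 → 34.87%.

34.9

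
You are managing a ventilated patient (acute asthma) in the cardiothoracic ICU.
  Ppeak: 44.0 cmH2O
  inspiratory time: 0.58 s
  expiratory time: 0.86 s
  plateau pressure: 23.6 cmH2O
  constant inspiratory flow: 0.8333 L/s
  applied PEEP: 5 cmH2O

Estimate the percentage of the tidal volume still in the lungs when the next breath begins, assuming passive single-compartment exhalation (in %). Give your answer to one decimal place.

25.9

Vt = flow × Ti = 0.8333 L/s × 0.58 s × 1000 mL/L = 483.31 mL.
R = (PIP − Pplat)/V̇ = (44.0 − 23.6) / 0.8333 = 20.4/0.8333 = 24.481 cmH2O·s/L.
C = Vt/(Pplat − PEEP) = 483.31 / (23.6 − 5) = 483.31/18.6 = 25.984 mL/cmH2O.
τ = R × C = 24.481 × 0.02598 L/cmH2O = 0.636 s.
Fraction remaining at end-expiration = e^(−Te/τ) = e^(−0.86/0.636) = 0.2587 → 25.87%.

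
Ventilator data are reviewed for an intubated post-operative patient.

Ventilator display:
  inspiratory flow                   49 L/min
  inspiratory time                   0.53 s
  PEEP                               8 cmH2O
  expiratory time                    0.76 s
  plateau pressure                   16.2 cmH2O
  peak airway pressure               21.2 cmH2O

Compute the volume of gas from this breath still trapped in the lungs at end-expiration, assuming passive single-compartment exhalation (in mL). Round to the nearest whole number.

41

Flow: 49 L/min ÷ 60 = 0.8167 L/s.
Vt = flow × Ti = 0.8167 L/s × 0.53 s × 1000 mL/L = 432.85 mL.
R = (PIP − Pplat)/V̇ = (21.2 − 16.2) / 0.8167 = 5.0/0.8167 = 6.122 cmH2O·s/L.
C = Vt/(Pplat − PEEP) = 432.85 / (16.2 − 8) = 432.85/8.2 = 52.787 mL/cmH2O.
τ = R × C = 6.122 × 0.05279 L/cmH2O = 0.3232 s.
Fraction remaining = e^(−Te/τ) = e^(−0.76/0.3232) = 0.09523.
Trapped volume = 432.85 × 0.09523 = 41.22 mL.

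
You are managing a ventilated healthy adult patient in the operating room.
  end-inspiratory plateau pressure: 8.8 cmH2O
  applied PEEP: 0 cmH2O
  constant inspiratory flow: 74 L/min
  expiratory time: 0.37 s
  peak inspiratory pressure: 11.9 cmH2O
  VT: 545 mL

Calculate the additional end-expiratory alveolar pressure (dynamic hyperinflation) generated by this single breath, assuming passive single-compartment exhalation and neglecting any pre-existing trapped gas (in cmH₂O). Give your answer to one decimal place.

0.8

Flow: 74 L/min ÷ 60 = 1.2333 L/s.
R = (PIP − Pplat)/V̇ = (11.9 − 8.8) / 1.2333 = 3.1/1.2333 = 2.514 cmH2O·s/L.
C = Vt/(Pplat − PEEP) = 545.0 / (8.8 − 0) = 545.0/8.8 = 61.932 mL/cmH2O.
τ = R × C = 2.514 × 0.06193 L/cmH2O = 0.1557 s.
Fraction remaining = e^(−Te/τ) = e^(−0.37/0.1557) = 0.09289; trapped volume = 545.0 × 0.09289 = 50.625 mL.
Additional alveolar pressure from trapping ≈ V_trapped / C = 50.625 / 61.932 = 0.8174 cmH2O.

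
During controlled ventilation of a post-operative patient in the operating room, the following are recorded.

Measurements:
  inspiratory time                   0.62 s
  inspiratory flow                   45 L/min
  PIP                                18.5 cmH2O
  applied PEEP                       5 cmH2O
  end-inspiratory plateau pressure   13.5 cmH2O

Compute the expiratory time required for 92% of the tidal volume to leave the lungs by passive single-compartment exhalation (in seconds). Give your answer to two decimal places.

Flow: 45 L/min ÷ 60 = 0.75 L/s.
Vt = flow × Ti = 0.75 L/s × 0.62 s × 1000 mL/L = 465.0 mL.
R = (PIP − Pplat)/V̇ = (18.5 − 13.5) / 0.75 = 5.0/0.75 = 6.667 cmH2O·s/L.
C = Vt/(Pplat − PEEP) = 465.0 / (13.5 − 5) = 465.0/8.5 = 54.706 mL/cmH2O.
τ = R × C = 6.667 × 0.05471 L/cmH2O = 0.3648 s.
t = −τ·ln(1 − 0.92) = −0.3648·ln(0.08) = 0.9214 s.

0.92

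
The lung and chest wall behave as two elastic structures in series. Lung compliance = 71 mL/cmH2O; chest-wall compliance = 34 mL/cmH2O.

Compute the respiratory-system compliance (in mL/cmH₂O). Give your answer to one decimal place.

23.0

Lung and chest wall are elastances in series: 1/Crs = 1/CL + 1/Ccw.
1/Crs = 1/71 + 1/34 = 0.0435.
Crs = 22.989 mL/cmH2O.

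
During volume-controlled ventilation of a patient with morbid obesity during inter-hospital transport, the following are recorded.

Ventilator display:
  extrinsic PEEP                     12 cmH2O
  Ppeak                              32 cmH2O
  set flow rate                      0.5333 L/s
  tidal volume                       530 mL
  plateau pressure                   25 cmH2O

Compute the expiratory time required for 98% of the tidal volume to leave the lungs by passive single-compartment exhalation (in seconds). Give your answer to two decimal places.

2.09

R = (PIP − Pplat)/V̇ = (32 − 25) / 0.5333 = 7.0/0.5333 = 13.126 cmH2O·s/L.
C = Vt/(Pplat − PEEP) = 530.0 / (25 − 12) = 530.0/13.0 = 40.769 mL/cmH2O.
τ = R × C = 13.126 × 0.04077 L/cmH2O = 0.5351 s.
t = −τ·ln(1 − 0.98) = −0.5351·ln(0.02) = 2.093 s.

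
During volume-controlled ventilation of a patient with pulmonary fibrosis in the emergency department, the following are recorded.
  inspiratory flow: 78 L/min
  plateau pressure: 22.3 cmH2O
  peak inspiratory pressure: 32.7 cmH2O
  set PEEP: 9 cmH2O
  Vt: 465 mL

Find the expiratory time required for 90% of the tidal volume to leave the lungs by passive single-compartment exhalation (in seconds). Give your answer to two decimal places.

0.64

Flow: 78 L/min ÷ 60 = 1.3 L/s.
R = (PIP − Pplat)/V̇ = (32.7 − 22.3) / 1.3 = 10.4/1.3 = 8.0 cmH2O·s/L.
C = Vt/(Pplat − PEEP) = 465.0 / (22.3 − 9) = 465.0/13.3 = 34.962 mL/cmH2O.
τ = R × C = 8.0 × 0.03496 L/cmH2O = 0.2797 s.
t = −τ·ln(1 − 0.90) = −0.2797·ln(0.1) = 0.644 s.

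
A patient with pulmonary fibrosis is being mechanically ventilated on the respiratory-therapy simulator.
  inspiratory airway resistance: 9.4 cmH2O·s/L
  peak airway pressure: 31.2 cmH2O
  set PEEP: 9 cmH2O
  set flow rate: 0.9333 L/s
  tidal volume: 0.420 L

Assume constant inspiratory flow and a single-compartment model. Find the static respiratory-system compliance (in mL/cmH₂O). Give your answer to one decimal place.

31.3

Equation of motion (constant flow): PIP = Vt/C + R·V̇ + PEEP.
Vt/C = PIP − R·V̇ − PEEP = 31.2 − 9.4×0.9333 − 9 = 31.2 − 8.773 − 9 = 13.427 cmH2O.
C = Vt / 13.427 = 420 / 13.427 = 31.28 mL/cmH2O.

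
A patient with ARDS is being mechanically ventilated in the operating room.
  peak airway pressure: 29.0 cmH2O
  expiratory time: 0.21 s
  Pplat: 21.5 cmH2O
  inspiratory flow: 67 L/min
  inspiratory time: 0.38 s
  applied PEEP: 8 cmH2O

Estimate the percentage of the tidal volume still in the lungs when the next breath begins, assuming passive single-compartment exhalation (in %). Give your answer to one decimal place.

37.0

Flow: 67 L/min ÷ 60 = 1.1167 L/s.
Vt = flow × Ti = 1.1167 L/s × 0.38 s × 1000 mL/L = 424.35 mL.
R = (PIP − Pplat)/V̇ = (29.0 − 21.5) / 1.1167 = 7.5/1.1167 = 6.716 cmH2O·s/L.
C = Vt/(Pplat − PEEP) = 424.35 / (21.5 − 8) = 424.35/13.5 = 31.433 mL/cmH2O.
τ = R × C = 6.716 × 0.03143 L/cmH2O = 0.2111 s.
Fraction remaining at end-expiration = e^(−Te/τ) = e^(−0.21/0.2111) = 0.3698 → 36.98%.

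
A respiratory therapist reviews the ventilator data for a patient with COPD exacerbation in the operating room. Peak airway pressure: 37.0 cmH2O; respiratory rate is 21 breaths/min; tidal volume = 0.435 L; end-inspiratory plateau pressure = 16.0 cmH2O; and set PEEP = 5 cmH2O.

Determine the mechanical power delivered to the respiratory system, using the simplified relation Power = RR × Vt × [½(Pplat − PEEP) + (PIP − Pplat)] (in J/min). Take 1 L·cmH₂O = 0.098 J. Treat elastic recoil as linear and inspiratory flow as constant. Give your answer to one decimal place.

Per-breath work = Vt × [½(Pplat−PEEP) + (PIP−Pplat)] = 0.435 × [0.5×11.0 + 21.0] = 0.435 × 26.5 = 11.528 L·cmH2O.
Power = 21 × 11.528 = 242.09 L·cmH2O/min.
× 0.098 J/(L·cmH2O) → 23.725 J/min.

23.7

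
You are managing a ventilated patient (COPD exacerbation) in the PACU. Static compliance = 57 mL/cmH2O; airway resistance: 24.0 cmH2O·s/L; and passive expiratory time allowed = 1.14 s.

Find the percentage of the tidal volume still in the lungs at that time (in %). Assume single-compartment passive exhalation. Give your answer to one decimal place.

43.5

τ = R × C = 24.0 × 57 mL/cmH2O = 24.0 × 0.057 L/cmH2O = 1.368 s.
Passive exhalation: V(t)/V₀ = e^(−t/τ) = e^(−1.14/1.368) = 0.4346.
Fraction remaining = 0.4346 → 43.46%.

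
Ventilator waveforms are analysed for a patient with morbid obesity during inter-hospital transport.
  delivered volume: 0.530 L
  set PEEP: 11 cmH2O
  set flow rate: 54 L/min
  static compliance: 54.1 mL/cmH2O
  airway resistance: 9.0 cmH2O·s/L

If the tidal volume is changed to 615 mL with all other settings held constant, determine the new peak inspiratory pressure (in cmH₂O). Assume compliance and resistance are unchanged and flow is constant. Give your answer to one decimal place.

Flow: 54 L/min ÷ 60 = 0.9 L/s.
PIP = Vt/C + R·V̇ + PEEP (constant-flow equation of motion).
Only the elastic term changes: ΔPIP = ΔVt / C = (615 − 530) / 54.1 = 1.571 cmH2O.
Original PIP = 530/54.1 + 9.0×0.9 + 11 = 28.897 cmH2O; new PIP = 28.897 + (1.571) = 30.468 cmH2O.

30.5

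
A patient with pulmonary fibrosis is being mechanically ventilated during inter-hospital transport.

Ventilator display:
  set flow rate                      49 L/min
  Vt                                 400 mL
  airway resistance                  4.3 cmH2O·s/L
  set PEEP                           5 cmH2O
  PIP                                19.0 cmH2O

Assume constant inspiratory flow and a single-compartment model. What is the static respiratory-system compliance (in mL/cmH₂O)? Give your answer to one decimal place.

38.1

Flow: 49 L/min ÷ 60 = 0.8167 L/s.
Equation of motion (constant flow): PIP = Vt/C + R·V̇ + PEEP.
Vt/C = PIP − R·V̇ − PEEP = 19.0 − 4.3×0.8167 − 5 = 19.0 − 3.512 − 5 = 10.488 cmH2O.
C = Vt / 10.488 = 400 / 10.488 = 38.139 mL/cmH2O.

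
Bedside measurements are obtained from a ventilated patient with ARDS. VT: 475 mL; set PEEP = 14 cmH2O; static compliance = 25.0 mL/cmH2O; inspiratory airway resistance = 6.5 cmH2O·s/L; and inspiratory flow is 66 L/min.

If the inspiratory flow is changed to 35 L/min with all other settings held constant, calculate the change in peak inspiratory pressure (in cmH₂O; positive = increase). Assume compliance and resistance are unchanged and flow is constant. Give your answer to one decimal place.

-3.4

Flow: 66 L/min ÷ 60 = 1.1 L/s.
New flow: 35 L/min ÷ 60 = 0.5833 L/s.
PIP = Vt/C + R·V̇ + PEEP (constant-flow equation of motion).
Only the resistive term changes: ΔPIP = R × ΔV̇ = 6.5 × (0.5833 − 1.1) = 6.5 × -0.5167 = -3.359 cmH2O.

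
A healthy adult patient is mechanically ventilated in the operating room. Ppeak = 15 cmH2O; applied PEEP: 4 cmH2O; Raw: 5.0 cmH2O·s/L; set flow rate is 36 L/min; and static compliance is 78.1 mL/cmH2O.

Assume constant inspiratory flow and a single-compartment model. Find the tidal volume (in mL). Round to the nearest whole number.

Flow: 36 L/min ÷ 60 = 0.6 L/s.
Equation of motion (constant flow): PIP = Vt/C + R·V̇ + PEEP.
Vt/C = PIP − R·V̇ − PEEP = 15 − 3.0 − 4 = 8.0 cmH2O.
Vt = C × 8.0 = 78.1 × 8.0 = 624.8 mL.

625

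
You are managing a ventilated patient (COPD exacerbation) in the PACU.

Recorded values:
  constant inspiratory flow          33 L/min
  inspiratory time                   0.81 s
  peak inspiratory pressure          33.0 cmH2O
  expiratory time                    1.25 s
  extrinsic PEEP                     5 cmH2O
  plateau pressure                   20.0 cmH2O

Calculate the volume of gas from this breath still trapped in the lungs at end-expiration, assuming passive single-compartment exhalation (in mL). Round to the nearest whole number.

Flow: 33 L/min ÷ 60 = 0.55 L/s.
Vt = flow × Ti = 0.55 L/s × 0.81 s × 1000 mL/L = 445.5 mL.
R = (PIP − Pplat)/V̇ = (33.0 − 20.0) / 0.55 = 13.0/0.55 = 23.636 cmH2O·s/L.
C = Vt/(Pplat − PEEP) = 445.5 / (20.0 − 5) = 445.5/15.0 = 29.7 mL/cmH2O.
τ = R × C = 23.636 × 0.0297 L/cmH2O = 0.702 s.
Fraction remaining = e^(−Te/τ) = e^(−1.25/0.702) = 0.1685.
Trapped volume = 445.5 × 0.1685 = 75.067 mL.

75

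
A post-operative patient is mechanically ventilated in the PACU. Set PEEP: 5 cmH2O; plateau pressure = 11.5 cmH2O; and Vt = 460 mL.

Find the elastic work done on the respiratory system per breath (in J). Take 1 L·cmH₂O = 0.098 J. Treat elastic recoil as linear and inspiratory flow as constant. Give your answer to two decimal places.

Elastic work ≈ ½ × (Pplat − PEEP) × Vt = 0.5 × (11.5 − 5) × 0.460 L = 0.5 × 6.5 × 0.460 = 1.495 L·cmH2O.
× 0.098 J/(L·cmH2O) → 0.1465 J.

0.15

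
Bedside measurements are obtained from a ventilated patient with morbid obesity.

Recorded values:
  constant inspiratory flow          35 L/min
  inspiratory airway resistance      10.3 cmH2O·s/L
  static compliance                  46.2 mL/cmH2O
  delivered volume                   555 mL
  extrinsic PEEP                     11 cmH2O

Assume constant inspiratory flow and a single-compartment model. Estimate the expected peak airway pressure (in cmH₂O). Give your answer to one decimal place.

Flow: 35 L/min ÷ 60 = 0.5833 L/s.
Equation of motion (constant flow): PIP = Vt/C + R·V̇ + PEEP.
PIP = 555/46.2 + 10.3×0.5833 + 11 = 12.013 + 6.008 + 11 = 29.021 cmH2O.

29.0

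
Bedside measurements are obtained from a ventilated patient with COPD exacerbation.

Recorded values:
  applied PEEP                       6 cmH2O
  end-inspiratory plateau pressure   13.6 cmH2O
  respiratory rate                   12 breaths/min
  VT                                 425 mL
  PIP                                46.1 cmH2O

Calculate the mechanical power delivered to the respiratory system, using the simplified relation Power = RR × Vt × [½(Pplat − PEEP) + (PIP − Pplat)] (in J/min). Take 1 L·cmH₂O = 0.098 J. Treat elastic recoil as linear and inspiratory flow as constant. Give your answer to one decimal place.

18.1

Per-breath work = Vt × [½(Pplat−PEEP) + (PIP−Pplat)] = 0.425 × [0.5×7.6 + 32.5] = 0.425 × 36.3 = 15.428 L·cmH2O.
Power = 12 × 15.428 = 185.14 L·cmH2O/min.
× 0.098 J/(L·cmH2O) → 18.144 J/min.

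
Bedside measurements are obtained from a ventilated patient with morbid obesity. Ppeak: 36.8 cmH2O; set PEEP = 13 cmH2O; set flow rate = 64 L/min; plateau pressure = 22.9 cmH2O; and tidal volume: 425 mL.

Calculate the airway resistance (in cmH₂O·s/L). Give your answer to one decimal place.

13.0

Flow: 64 L/min ÷ 60 = 1.0667 L/s.
Raw = (PIP − Pplat) / flow = (36.8 − 22.9) / 1.0667 = 13.9 / 1.0667 = 13.031 cmH2O·s/L.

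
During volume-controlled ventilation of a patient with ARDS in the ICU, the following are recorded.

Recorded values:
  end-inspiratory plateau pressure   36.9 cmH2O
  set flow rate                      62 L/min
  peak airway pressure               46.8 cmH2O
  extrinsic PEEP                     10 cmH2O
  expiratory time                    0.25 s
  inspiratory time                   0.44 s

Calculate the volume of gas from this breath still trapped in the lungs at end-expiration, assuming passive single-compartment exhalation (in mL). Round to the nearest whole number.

Flow: 62 L/min ÷ 60 = 1.0333 L/s.
Vt = flow × Ti = 1.0333 L/s × 0.44 s × 1000 mL/L = 454.65 mL.
R = (PIP − Pplat)/V̇ = (46.8 − 36.9) / 1.0333 = 9.9/1.0333 = 9.581 cmH2O·s/L.
C = Vt/(Pplat − PEEP) = 454.65 / (36.9 − 10) = 454.65/26.9 = 16.901 mL/cmH2O.
τ = R × C = 9.581 × 0.0169 L/cmH2O = 0.1619 s.
Fraction remaining = e^(−Te/τ) = e^(−0.25/0.1619) = 0.2135.
Trapped volume = 454.65 × 0.2135 = 97.068 mL.

97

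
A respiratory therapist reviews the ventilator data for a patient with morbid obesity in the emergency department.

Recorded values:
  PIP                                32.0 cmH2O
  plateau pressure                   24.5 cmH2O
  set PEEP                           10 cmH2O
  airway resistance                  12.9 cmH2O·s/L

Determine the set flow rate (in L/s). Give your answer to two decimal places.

flow = (PIP − Pplat) / Raw = 7.5 / 12.9 = 0.5814 L/s.

0.58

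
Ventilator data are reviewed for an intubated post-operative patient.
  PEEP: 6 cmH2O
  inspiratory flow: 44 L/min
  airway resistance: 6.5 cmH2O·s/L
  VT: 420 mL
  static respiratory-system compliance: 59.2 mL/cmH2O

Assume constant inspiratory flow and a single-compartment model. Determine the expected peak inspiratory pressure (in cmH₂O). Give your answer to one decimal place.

17.9

Flow: 44 L/min ÷ 60 = 0.7333 L/s.
Equation of motion (constant flow): PIP = Vt/C + R·V̇ + PEEP.
PIP = 420/59.2 + 6.5×0.7333 + 6 = 7.095 + 4.766 + 6 = 17.861 cmH2O.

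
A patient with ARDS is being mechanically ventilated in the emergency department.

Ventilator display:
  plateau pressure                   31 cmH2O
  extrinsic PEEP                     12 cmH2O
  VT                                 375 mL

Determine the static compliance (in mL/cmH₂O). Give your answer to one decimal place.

19.7

Cstat = Vt / (Pplat − PEEP) = 375 / (31 − 12) = 375 / 19.0 = 19.737 mL/cmH2O.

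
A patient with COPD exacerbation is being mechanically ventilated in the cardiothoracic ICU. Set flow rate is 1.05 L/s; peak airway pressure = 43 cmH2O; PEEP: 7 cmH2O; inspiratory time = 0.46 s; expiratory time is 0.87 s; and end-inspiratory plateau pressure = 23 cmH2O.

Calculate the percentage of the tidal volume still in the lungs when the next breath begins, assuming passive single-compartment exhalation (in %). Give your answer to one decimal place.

22.0

Vt = flow × Ti = 1.05 L/s × 0.46 s × 1000 mL/L = 483.0 mL.
R = (PIP − Pplat)/V̇ = (43 − 23) / 1.05 = 20.0/1.05 = 19.048 cmH2O·s/L.
C = Vt/(Pplat − PEEP) = 483.0 / (23 − 7) = 483.0/16.0 = 30.188 mL/cmH2O.
τ = R × C = 19.048 × 0.03019 L/cmH2O = 0.5751 s.
Fraction remaining at end-expiration = e^(−Te/τ) = e^(−0.87/0.5751) = 0.2203 → 22.03%.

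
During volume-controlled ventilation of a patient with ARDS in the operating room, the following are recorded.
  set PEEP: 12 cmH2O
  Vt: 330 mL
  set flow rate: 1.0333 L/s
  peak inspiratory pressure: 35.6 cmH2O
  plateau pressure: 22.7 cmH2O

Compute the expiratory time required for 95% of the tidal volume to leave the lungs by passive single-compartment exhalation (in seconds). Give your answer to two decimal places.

1.15

R = (PIP − Pplat)/V̇ = (35.6 − 22.7) / 1.0333 = 12.9/1.0333 = 12.484 cmH2O·s/L.
C = Vt/(Pplat − PEEP) = 330.0 / (22.7 − 12) = 330.0/10.7 = 30.841 mL/cmH2O.
τ = R × C = 12.484 × 0.03084 L/cmH2O = 0.385 s.
t = −τ·ln(1 − 0.95) = −0.385·ln(0.05) = 1.153 s.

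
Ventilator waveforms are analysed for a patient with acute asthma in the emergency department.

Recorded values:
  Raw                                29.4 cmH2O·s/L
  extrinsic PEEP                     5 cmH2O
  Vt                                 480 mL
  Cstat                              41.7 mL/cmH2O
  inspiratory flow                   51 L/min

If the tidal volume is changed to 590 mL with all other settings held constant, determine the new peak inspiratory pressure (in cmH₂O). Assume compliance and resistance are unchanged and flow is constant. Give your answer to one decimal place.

44.1

Flow: 51 L/min ÷ 60 = 0.85 L/s.
PIP = Vt/C + R·V̇ + PEEP (constant-flow equation of motion).
Only the elastic term changes: ΔPIP = ΔVt / C = (590 − 480) / 41.7 = 2.638 cmH2O.
Original PIP = 480/41.7 + 29.4×0.85 + 5 = 41.501 cmH2O; new PIP = 41.501 + (2.638) = 44.139 cmH2O.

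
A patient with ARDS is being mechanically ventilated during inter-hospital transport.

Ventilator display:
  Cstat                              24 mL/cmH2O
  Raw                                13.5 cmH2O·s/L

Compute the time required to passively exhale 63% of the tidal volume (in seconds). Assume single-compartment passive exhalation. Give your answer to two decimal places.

0.32

τ = R × C = 13.5 × 24 mL/cmH2O = 13.5 × 0.024 L/cmH2O = 0.324 s.
Exhaled fraction f = 1 − e^(−t/τ) → t = −τ·ln(1 − f) = −0.324·ln(0.37) = 0.3221 s.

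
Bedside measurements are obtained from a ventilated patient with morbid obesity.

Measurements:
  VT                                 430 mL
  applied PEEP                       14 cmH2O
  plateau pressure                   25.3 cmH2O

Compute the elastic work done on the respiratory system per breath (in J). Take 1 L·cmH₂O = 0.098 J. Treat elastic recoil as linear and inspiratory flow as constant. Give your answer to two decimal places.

0.24

Elastic work ≈ ½ × (Pplat − PEEP) × Vt = 0.5 × (25.3 − 14) × 0.430 L = 0.5 × 11.3 × 0.430 = 2.43 L·cmH2O.
× 0.098 J/(L·cmH2O) → 0.2381 J.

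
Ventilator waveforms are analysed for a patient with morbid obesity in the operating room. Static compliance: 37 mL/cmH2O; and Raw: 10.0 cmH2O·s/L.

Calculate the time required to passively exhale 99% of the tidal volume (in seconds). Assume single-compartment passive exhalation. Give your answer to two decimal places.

1.70

τ = R × C = 10.0 × 37 mL/cmH2O = 10.0 × 0.037 L/cmH2O = 0.37 s.
Exhaled fraction f = 1 − e^(−t/τ) → t = −τ·ln(1 − f) = −0.37·ln(0.01) = 1.704 s.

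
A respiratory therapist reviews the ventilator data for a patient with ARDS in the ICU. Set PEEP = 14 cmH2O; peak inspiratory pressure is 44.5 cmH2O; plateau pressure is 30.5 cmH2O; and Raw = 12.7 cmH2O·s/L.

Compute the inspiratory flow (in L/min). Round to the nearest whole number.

66

flow = (PIP − Pplat) / Raw = (44.5 − 30.5) / 12.7 = 1.102 L/s × 60 = 66.12 L/min.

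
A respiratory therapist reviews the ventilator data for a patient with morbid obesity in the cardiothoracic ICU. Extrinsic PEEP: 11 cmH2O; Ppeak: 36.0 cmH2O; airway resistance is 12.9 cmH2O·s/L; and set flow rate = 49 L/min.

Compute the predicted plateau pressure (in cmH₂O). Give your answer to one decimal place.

25.5

Flow: 49 L/min ÷ 60 = 0.8167 L/s.
Pplat = PIP − Raw × flow = 36.0 − 12.9 × 0.8167 = 36.0 − 10.535 = 25.465 cmH2O.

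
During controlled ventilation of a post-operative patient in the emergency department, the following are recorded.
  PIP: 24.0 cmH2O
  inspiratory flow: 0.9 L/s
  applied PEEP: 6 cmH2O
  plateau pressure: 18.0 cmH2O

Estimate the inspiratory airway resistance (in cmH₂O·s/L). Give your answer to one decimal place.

6.7

Raw = (PIP − Pplat) / flow = (24.0 − 18.0) / 0.9 = 6.0 / 0.9 = 6.667 cmH2O·s/L.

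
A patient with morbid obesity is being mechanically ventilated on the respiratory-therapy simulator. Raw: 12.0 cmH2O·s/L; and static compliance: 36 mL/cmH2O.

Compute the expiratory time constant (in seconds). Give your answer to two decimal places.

0.43

τ = R × C = 12.0 × 36 mL/cmH2O = 12.0 × 0.036 L/cmH2O = 0.432 s.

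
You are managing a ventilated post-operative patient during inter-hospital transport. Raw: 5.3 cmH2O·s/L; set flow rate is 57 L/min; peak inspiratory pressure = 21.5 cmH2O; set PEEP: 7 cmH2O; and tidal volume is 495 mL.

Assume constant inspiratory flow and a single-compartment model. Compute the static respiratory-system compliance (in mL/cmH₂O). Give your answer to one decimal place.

52.3

Flow: 57 L/min ÷ 60 = 0.95 L/s.
Equation of motion (constant flow): PIP = Vt/C + R·V̇ + PEEP.
Vt/C = PIP − R·V̇ − PEEP = 21.5 − 5.3×0.95 − 7 = 21.5 − 5.035 − 7 = 9.465 cmH2O.
C = Vt / 9.465 = 495 / 9.465 = 52.298 mL/cmH2O.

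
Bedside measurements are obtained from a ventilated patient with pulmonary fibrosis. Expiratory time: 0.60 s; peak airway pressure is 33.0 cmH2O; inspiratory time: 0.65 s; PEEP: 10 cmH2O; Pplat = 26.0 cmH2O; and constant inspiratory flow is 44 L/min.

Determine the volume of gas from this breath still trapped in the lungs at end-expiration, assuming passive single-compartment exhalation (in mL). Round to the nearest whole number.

58

Flow: 44 L/min ÷ 60 = 0.7333 L/s.
Vt = flow × Ti = 0.7333 L/s × 0.65 s × 1000 mL/L = 476.65 mL.
R = (PIP − Pplat)/V̇ = (33.0 − 26.0) / 0.7333 = 7.0/0.7333 = 9.546 cmH2O·s/L.
C = Vt/(Pplat − PEEP) = 476.65 / (26.0 − 10) = 476.65/16.0 = 29.791 mL/cmH2O.
τ = R × C = 9.546 × 0.02979 L/cmH2O = 0.2844 s.
Fraction remaining = e^(−Te/τ) = e^(−0.60/0.2844) = 0.1213.
Trapped volume = 476.65 × 0.1213 = 57.818 mL.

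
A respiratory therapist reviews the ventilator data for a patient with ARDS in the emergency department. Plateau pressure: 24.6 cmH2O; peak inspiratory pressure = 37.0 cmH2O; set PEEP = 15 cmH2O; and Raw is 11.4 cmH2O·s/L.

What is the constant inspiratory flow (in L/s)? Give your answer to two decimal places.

flow = (PIP − Pplat) / Raw = 12.4 / 11.4 = 1.088 L/s.

1.09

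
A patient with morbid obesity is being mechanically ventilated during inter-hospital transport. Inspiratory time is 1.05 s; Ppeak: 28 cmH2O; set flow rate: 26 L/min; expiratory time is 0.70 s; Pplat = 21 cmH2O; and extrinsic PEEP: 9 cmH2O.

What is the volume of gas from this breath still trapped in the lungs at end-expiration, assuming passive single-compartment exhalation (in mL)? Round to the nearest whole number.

145

Flow: 26 L/min ÷ 60 = 0.4333 L/s.
Vt = flow × Ti = 0.4333 L/s × 1.05 s × 1000 mL/L = 454.97 mL.
R = (PIP − Pplat)/V̇ = (28 − 21) / 0.4333 = 7.0/0.4333 = 16.155 cmH2O·s/L.
C = Vt/(Pplat − PEEP) = 454.97 / (21 − 9) = 454.97/12.0 = 37.914 mL/cmH2O.
τ = R × C = 16.155 × 0.03791 L/cmH2O = 0.6124 s.
Fraction remaining = e^(−Te/τ) = e^(−0.70/0.6124) = 0.3188.
Trapped volume = 454.97 × 0.3188 = 145.04 mL.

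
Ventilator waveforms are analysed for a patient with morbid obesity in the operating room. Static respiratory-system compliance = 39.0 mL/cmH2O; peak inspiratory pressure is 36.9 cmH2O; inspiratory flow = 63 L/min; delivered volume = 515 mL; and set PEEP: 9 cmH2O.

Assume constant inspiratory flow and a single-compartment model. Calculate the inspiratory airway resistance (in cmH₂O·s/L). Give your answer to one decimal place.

Flow: 63 L/min ÷ 60 = 1.05 L/s.
Equation of motion (constant flow): PIP = Vt/C + R·V̇ + PEEP.
R·V̇ = PIP − Vt/C − PEEP = 36.9 − 515/39.0 − 9 = 36.9 − 13.205 − 9 = 14.695 cmH2O.
R = 14.695 / 1.05 = 13.995 cmH2O·s/L.

14.0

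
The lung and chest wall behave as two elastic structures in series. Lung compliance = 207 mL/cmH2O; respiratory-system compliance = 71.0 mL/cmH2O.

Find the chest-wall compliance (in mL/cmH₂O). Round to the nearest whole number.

108

1/Ccw = 1/Crs − 1/CL.
1/Ccw = 1/71.0 − 1/207 = 0.009254.
Ccw = 108.06 mL/cmH2O.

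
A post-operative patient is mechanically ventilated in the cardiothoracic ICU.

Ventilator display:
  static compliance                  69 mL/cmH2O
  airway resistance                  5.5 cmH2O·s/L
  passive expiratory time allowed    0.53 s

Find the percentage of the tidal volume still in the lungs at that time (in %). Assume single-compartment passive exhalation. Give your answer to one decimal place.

τ = R × C = 5.5 × 69 mL/cmH2O = 5.5 × 0.069 L/cmH2O = 0.3795 s.
Passive exhalation: V(t)/V₀ = e^(−t/τ) = e^(−0.53/0.3795) = 0.2474.
Fraction remaining = 0.2474 → 24.74%.

24.7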